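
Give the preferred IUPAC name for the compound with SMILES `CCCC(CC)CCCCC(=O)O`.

The longest carbon chain that includes the –COOH group has 9 carbons, so the parent hydride is nonane.
The highest-priority functional group is a carboxylic acid (terminal –COOH), so the name ends in -oic acid.
Choose the numbering such that the carboxylic acid carbon is C-1 by definition.
That gives an ethyl group at C-6.
The name is 6-ethylnonanoic acid.

6-ethylnonanoic acid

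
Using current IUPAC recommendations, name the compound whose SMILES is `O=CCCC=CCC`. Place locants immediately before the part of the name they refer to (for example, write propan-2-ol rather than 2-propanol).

Counting along the main chain through the –CHO group and the multiple bond gives 7 carbons: the parent is heptane.
The principal characteristic group is an aldehyde (terminal –CHO), named with the suffix -al.
A C=C double bond in the chain gives the infix -ene-.
Number the chain so that the aldehyde carbon is C-1 by definition.
This places the double bond between C-4 and C-5.
Assembling the pieces gives hept-4-enal.

hept-4-enal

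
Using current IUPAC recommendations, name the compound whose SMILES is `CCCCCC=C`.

Counting along the main chain through the multiple bond gives 7 carbons: the parent is heptane.
A C=C double bond in the chain gives the infix -ene-.
Number the chain so that numbering from this end puts the double bond at C-1 rather than C-6.
This places the double bond between C-1 and C-2.
The name is hept-1-ene.

hept-1-ene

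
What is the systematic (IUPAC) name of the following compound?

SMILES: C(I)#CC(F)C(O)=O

2-fluoro-4-iodobut-3-ynoic acid

Counting along the main chain through the –COOH group and the multiple bond gives 4 carbons: the parent is butane.
A carboxylic acid (terminal –COOH) is the principal characteristic group, giving the suffix -oic acid.
The chain contains a C≡C triple bond, so the unsaturation ending is -yne.
Choose the numbering such that the carboxylic acid carbon is C-1 by definition.
This places the triple bond between C-3 and C-4; a fluoro group at C-2; an iodo group at C-4.
The substituents are ordered alphabetically, ignoring any di-/tri- multipliers.
Assembling the pieces gives 2-fluoro-4-iodobut-3-ynoic acid.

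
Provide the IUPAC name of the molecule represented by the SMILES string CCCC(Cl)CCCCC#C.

7-chlorodec-1-yne

The longest carbon chain that includes the multiple bond has 10 carbons, so the parent hydride is decane.
A C≡C triple bond in the chain gives the infix -yne-.
Choose the numbering such that numbering from this end puts the triple bond at C-1 rather than C-9.
This places the triple bond between C-1 and C-2; a chloro group at C-7.
Putting it together: 7-chlorodec-1-yne.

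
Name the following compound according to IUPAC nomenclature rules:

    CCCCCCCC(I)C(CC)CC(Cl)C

2-chloro-4-ethyl-5-iodododecane

The parent chain contains 12 carbons (dodecane).
The numbering direction is chosen so that the substituent locant set {2,4,5} is lower than {8,9,11} at the first point of difference.
With this numbering: a chloro group at C-2; an ethyl group at C-4; an iodo group at C-5.
Substituent prefixes are cited in alphabetical order (multiplying prefixes like di-/tri- are ignored for ordering).
The name is 2-chloro-4-ethyl-5-iodododecane.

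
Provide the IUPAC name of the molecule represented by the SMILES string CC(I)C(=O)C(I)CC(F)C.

The longest carbon chain that includes the carbonyl has 7 carbons, so the parent hydride is heptane.
The highest-priority functional group is a ketone (C=O on an internal carbon), so the name ends in -one.
Choose the numbering such that numbering from this end puts the carbonyl group at C-3 rather than C-5.
With this numbering: the carbonyl at C-3; a fluoro group at C-6; iodo groups at C-2 and C-4.
Substituent prefixes are cited in alphabetical order (multiplying prefixes like di-/tri- are ignored for ordering).
Putting it together: 6-fluoro-2,4-diiodoheptan-3-one.

6-fluoro-2,4-diiodoheptan-3-one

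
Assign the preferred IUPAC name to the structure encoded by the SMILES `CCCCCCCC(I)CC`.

3-iododecane

The longest continuous carbon chain has 10 atoms, so the parent hydride is decane.
The numbering direction is chosen so that the substituent locant set {3} is lower than {8} at the first point of difference.
That gives an iodo group at C-3.
Putting it together: 3-iododecane.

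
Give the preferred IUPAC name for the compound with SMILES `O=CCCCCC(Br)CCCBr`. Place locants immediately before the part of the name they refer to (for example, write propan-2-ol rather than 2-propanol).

6,9-dibromononanal

The longest chain bearing the –CHO group is 9 carbons long (nonane).
The highest-priority functional group is an aldehyde (terminal –CHO), so the name ends in -al.
Choose the numbering such that the aldehyde carbon is C-1 by definition.
This places bromo groups at C-6 and C-9.
The name is 6,9-dibromononanal.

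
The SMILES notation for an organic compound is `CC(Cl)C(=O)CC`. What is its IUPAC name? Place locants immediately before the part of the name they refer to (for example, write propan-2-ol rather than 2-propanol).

2-chloropentan-3-one

The longest carbon chain that includes the carbonyl has 5 carbons, so the parent hydride is pentane.
A ketone (C=O on an internal carbon) is the principal characteristic group, giving the suffix -one.
Number the chain so that the substituent locant set {2} is lower than {4} at the first point of difference.
That gives the carbonyl at C-3; a chloro group at C-2.
Putting it together: 2-chloropentan-3-one.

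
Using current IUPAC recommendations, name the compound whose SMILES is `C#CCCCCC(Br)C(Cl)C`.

7-bromo-8-chloronon-1-yne

The longest chain bearing the multiple bond is 9 carbons long (nonane).
The chain contains a C≡C triple bond, so the unsaturation ending is -yne.
The numbering direction is chosen so that numbering from this end puts the triple bond at C-1 rather than C-8.
This places the triple bond between C-1 and C-2; a bromo group at C-7; a chloro group at C-8.
Substituent prefixes are cited in alphabetical order (multiplying prefixes like di-/tri- are ignored for ordering).
The name is 7-bromo-8-chloronon-1-yne.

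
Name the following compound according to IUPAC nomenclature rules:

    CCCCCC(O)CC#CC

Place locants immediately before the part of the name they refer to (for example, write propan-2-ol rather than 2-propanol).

The longest chain bearing the –OH group and the multiple bond is 10 carbons long (decane).
An alcohol (–OH) is the principal characteristic group, giving the suffix -ol.
There is one C≡C triple bond, indicated by the ending -yne.
Number the chain so that numbering from this end puts the hydroxyl group at C-5 rather than C-6.
That gives the hydroxyl at C-5; the triple bond between C-2 and C-3.
Putting it together: dec-2-yn-5-ol.

dec-2-yn-5-ol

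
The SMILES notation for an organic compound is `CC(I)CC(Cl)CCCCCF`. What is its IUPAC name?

The longest continuous carbon chain has 9 atoms, so the parent hydride is nonane.
The numbering direction is chosen so that the substituent locant set {1,6,8} is lower than {2,4,9} at the first point of difference.
With this numbering: a chloro group at C-6; a fluoro group at C-1; an iodo group at C-8.
The substituents are ordered alphabetically, ignoring any di-/tri- multipliers.
Assembling the pieces gives 6-chloro-1-fluoro-8-iodononane.

6-chloro-1-fluoro-8-iodononane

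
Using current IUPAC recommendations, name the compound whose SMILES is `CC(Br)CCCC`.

2-bromohexane

The parent chain contains 6 carbons (hexane).
Choose the numbering such that the substituent locant set {2} is lower than {5} at the first point of difference.
That gives a bromo group at C-2.
Putting it together: 2-bromohexane.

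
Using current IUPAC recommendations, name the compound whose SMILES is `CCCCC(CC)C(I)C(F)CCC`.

6-ethyl-4-fluoro-5-iododecane

The longest carbon chain is 10 atoms: the parent is decane.
The numbering direction is chosen so that the substituent locant set {4,5,6} is lower than {5,6,7} at the first point of difference.
With this numbering: an ethyl group at C-6; a fluoro group at C-4; an iodo group at C-5.
The substituents are ordered alphabetically, ignoring any di-/tri- multipliers.
Assembling the pieces gives 6-ethyl-4-fluoro-5-iododecane.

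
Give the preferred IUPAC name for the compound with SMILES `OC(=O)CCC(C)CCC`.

4-methylheptanoic acid

Counting along the main chain through the –COOH group gives 7 carbons: the parent is heptane.
The principal characteristic group is a carboxylic acid (terminal –COOH), named with the suffix -oic acid.
The numbering direction is chosen so that the carboxylic acid carbon is C-1 by definition.
This places a methyl group at C-4.
The name is 4-methylheptanoic acid.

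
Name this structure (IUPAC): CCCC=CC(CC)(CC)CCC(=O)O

4,4-diethylnon-5-enoic acid

The longest chain bearing the –COOH group and the multiple bond is 9 carbons long (nonane).
A carboxylic acid (terminal –COOH) is the principal characteristic group, giving the suffix -oic acid.
A C=C double bond in the chain gives the infix -ene-.
Choose the numbering such that the carboxylic acid carbon is C-1 by definition.
That gives the double bond between C-5 and C-6; two ethyl groups at C-4.
The name is 4,4-diethylnon-5-enoic acid.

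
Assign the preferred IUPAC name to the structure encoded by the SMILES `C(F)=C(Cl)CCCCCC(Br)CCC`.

The longest chain bearing the multiple bond is 11 carbons long (undecane).
There is one C=C double bond, indicated by the ending -ene.
Choose the numbering such that numbering from this end puts the double bond at C-1 rather than C-10.
With this numbering: the double bond between C-1 and C-2; a bromo group at C-8; a chloro group at C-2; a fluoro group at C-1.
Prefixes are listed alphabetically: bromo, chloro, fluoro.
The name is 8-bromo-2-chloro-1-fluoroundec-1-ene.

8-bromo-2-chloro-1-fluoroundec-1-ene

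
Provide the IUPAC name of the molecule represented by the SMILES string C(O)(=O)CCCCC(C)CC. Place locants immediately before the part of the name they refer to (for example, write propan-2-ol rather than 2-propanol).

6-methyloctanoic acid

The longest carbon chain that includes the –COOH group has 8 carbons, so the parent hydride is octane.
The principal characteristic group is a carboxylic acid (terminal –COOH), named with the suffix -oic acid.
The numbering direction is chosen so that the carboxylic acid carbon is C-1 by definition.
This places a methyl group at C-6.
Assembling the pieces gives 6-methyloctanoic acid.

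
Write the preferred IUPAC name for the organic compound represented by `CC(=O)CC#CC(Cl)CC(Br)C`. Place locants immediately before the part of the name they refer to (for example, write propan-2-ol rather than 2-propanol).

The longest chain bearing the carbonyl and the multiple bond is 9 carbons long (nonane).
The principal characteristic group is a ketone (C=O on an internal carbon), named with the suffix -one.
The chain contains a C≡C triple bond, so the unsaturation ending is -yne.
Choose the numbering such that numbering from this end puts the carbonyl group at C-2 rather than C-8.
This places the carbonyl at C-2; the triple bond between C-4 and C-5; a bromo group at C-8; a chloro group at C-6.
The substituents are ordered alphabetically, ignoring any di-/tri- multipliers.
Assembling the pieces gives 8-bromo-6-chloronon-4-yn-2-one.

8-bromo-6-chloronon-4-yn-2-one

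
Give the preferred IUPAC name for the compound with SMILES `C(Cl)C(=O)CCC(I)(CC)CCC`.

The longest chain bearing the carbonyl is 8 carbons long (octane).
The highest-priority functional group is a ketone (C=O on an internal carbon), so the name ends in -one.
Choose the numbering such that numbering from this end puts the carbonyl group at C-2 rather than C-7.
This places the carbonyl at C-2; a chloro group at C-1; an ethyl group at C-5; an iodo group at C-5.
Prefixes are listed alphabetically: chloro, ethyl, iodo.
Assembling the pieces gives 1-chloro-5-ethyl-5-iodooctan-2-one.

1-chloro-5-ethyl-5-iodooctan-2-one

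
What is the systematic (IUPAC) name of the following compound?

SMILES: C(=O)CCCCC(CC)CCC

The longest chain bearing the –CHO group is 9 carbons long (nonane).
An aldehyde (terminal –CHO) is the principal characteristic group, giving the suffix -al.
Number the chain so that the aldehyde carbon is C-1 by definition.
This places an ethyl group at C-6.
Assembling the pieces gives 6-ethylnonanal.

6-ethylnonanal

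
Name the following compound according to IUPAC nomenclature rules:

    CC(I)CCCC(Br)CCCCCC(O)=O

7-bromo-11-iodododecanoic acid

The longest carbon chain that includes the –COOH group has 12 carbons, so the parent hydride is dodecane.
A carboxylic acid (terminal –COOH) is the principal characteristic group, giving the suffix -oic acid.
The numbering direction is chosen so that the carboxylic acid carbon is C-1 by definition.
With this numbering: a bromo group at C-7; an iodo group at C-11.
The substituents are ordered alphabetically, ignoring any di-/tri- multipliers.
Putting it together: 7-bromo-11-iodododecanoic acid.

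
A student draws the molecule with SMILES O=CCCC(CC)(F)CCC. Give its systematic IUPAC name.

Counting along the main chain through the –CHO group gives 7 carbons: the parent is heptane.
The principal characteristic group is an aldehyde (terminal –CHO), named with the suffix -al.
The numbering direction is chosen so that the aldehyde carbon is C-1 by definition.
With this numbering: an ethyl group at C-4; a fluoro group at C-4.
Substituent prefixes are cited in alphabetical order (multiplying prefixes like di-/tri- are ignored for ordering).
Putting it together: 4-ethyl-4-fluoroheptanal.

4-ethyl-4-fluoroheptanal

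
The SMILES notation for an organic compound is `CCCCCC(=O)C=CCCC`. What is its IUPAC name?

Counting along the main chain through the carbonyl and the multiple bond gives 11 carbons: the parent is undecane.
A ketone (C=O on an internal carbon) is the principal characteristic group, giving the suffix -one.
There is one C=C double bond, indicated by the ending -ene.
Number the chain so that numbering from this end puts the double bond at C-4 rather than C-7.
That gives the carbonyl at C-6; the double bond between C-4 and C-5.
Assembling the pieces gives undec-4-en-6-one.

undec-4-en-6-one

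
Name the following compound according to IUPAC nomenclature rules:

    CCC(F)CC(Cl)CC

The longest carbon chain is 7 atoms: the parent is heptane.
Choose the numbering such that the locant sets are identical either way, so the alphabetically earlier chloro substituent takes the lower locant (3 rather than 5).
That gives a chloro group at C-3; a fluoro group at C-5.
The substituents are ordered alphabetically, ignoring any di-/tri- multipliers.
The name is 3-chloro-5-fluoroheptane.

3-chloro-5-fluoroheptane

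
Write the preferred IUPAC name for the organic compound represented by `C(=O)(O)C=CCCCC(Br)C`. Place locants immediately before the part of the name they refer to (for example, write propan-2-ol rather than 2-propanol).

7-bromooct-2-enoic acid

Counting along the main chain through the –COOH group and the multiple bond gives 8 carbons: the parent is octane.
The highest-priority functional group is a carboxylic acid (terminal –COOH), so the name ends in -oic acid.
A C=C double bond in the chain gives the infix -ene-.
The numbering direction is chosen so that the carboxylic acid carbon is C-1 by definition.
With this numbering: the double bond between C-2 and C-3; a bromo group at C-7.
The name is 7-bromooct-2-enoic acid.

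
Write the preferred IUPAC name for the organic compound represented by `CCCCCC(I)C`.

2-iodoheptane

The longest continuous carbon chain has 7 atoms, so the parent hydride is heptane.
Number the chain so that the substituent locant set {2} is lower than {6} at the first point of difference.
This places an iodo group at C-2.
Assembling the pieces gives 2-iodoheptane.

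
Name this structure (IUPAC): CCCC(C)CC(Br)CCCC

The longest carbon chain is 10 atoms: the parent is decane.
Choose the numbering such that the substituent locant set {4,6} is lower than {5,7} at the first point of difference.
That gives a bromo group at C-6; a methyl group at C-4.
The substituents are ordered alphabetically, ignoring any di-/tri- multipliers.
Putting it together: 6-bromo-4-methyldecane.

6-bromo-4-methyldecane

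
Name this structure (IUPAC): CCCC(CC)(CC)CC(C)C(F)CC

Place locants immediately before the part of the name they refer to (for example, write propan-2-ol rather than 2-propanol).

The parent chain contains 9 carbons (nonane).
Number the chain so that the substituent locant set {3,4,6,6} is lower than {4,4,6,7} at the first point of difference.
With this numbering: two ethyl groups at C-6; a fluoro group at C-3; a methyl group at C-4.
The substituents are ordered alphabetically, ignoring any di-/tri- multipliers.
The name is 6,6-diethyl-3-fluoro-4-methylnonane.

6,6-diethyl-3-fluoro-4-methylnonane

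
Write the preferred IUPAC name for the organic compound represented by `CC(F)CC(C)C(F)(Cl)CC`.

The longest carbon chain is 7 atoms: the parent is heptane.
The numbering direction is chosen so that the substituent locant set {2,4,5,5} is lower than {3,3,4,6} at the first point of difference.
With this numbering: a chloro group at C-5; fluoro groups at C-2 and C-5; a methyl group at C-4.
Substituent prefixes are cited in alphabetical order (multiplying prefixes like di-/tri- are ignored for ordering).
The name is 5-chloro-2,5-difluoro-4-methylheptane.

5-chloro-2,5-difluoro-4-methylheptane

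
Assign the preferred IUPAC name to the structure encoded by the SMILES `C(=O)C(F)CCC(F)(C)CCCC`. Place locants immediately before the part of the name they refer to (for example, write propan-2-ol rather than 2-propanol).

2,5-difluoro-5-methylnonanal

Counting along the main chain through the –CHO group gives 9 carbons: the parent is nonane.
The principal characteristic group is an aldehyde (terminal –CHO), named with the suffix -al.
Number the chain so that the aldehyde carbon is C-1 by definition.
This places fluoro groups at C-2 and C-5; a methyl group at C-5.
Substituent prefixes are cited in alphabetical order (multiplying prefixes like di-/tri- are ignored for ordering).
Putting it together: 2,5-difluoro-5-methylnonanal.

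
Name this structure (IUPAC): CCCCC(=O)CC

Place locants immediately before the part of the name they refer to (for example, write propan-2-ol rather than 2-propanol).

The longest chain bearing the carbonyl is 7 carbons long (heptane).
The highest-priority functional group is a ketone (C=O on an internal carbon), so the name ends in -one.
Number the chain so that numbering from this end puts the carbonyl group at C-3 rather than C-5.
This places the carbonyl at C-3.
The name is heptan-3-one.

heptan-3-one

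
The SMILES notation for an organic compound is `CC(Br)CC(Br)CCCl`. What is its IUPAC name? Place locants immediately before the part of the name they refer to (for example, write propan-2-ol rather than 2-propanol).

The longest continuous carbon chain has 6 atoms, so the parent hydride is hexane.
The numbering direction is chosen so that the substituent locant set {1,3,5} is lower than {2,4,6} at the first point of difference.
That gives bromo groups at C-3 and C-5; a chloro group at C-1.
The substituents are ordered alphabetically, ignoring any di-/tri- multipliers.
The name is 3,5-dibromo-1-chlorohexane.

3,5-dibromo-1-chlorohexane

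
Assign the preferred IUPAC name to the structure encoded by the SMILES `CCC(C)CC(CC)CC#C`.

4-ethyl-6-methyloct-1-yne

Counting along the main chain through the multiple bond gives 8 carbons: the parent is octane.
A C≡C triple bond in the chain gives the infix -yne-.
The numbering direction is chosen so that numbering from this end puts the triple bond at C-1 rather than C-7.
This places the triple bond between C-1 and C-2; an ethyl group at C-4; a methyl group at C-6.
The substituents are ordered alphabetically, ignoring any di-/tri- multipliers.
The name is 4-ethyl-6-methyloct-1-yne.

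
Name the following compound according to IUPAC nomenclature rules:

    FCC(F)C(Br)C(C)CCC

The parent chain contains 7 carbons (heptane).
The numbering direction is chosen so that the substituent locant set {1,2,3,4} is lower than {4,5,6,7} at the first point of difference.
With this numbering: a bromo group at C-3; fluoro groups at C-1 and C-2; a methyl group at C-4.
The substituents are ordered alphabetically, ignoring any di-/tri- multipliers.
Assembling the pieces gives 3-bromo-1,2-difluoro-4-methylheptane.

3-bromo-1,2-difluoro-4-methylheptane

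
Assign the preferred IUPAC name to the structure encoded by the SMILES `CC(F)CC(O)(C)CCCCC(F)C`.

2,9-difluoro-4-methyldecan-4-ol

The longest carbon chain that includes the –OH group has 10 carbons, so the parent hydride is decane.
The highest-priority functional group is an alcohol (–OH), so the name ends in -ol.
The numbering direction is chosen so that numbering from this end puts the hydroxyl group at C-4 rather than C-7.
This places the hydroxyl at C-4; fluoro groups at C-2 and C-9; a methyl group at C-4.
Substituent prefixes are cited in alphabetical order (multiplying prefixes like di-/tri- are ignored for ordering).
Assembling the pieces gives 2,9-difluoro-4-methyldecan-4-ol.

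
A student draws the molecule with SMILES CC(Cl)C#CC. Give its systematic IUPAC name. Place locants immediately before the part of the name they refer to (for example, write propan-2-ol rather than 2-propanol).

4-chloropent-2-yne

The longest chain bearing the multiple bond is 5 carbons long (pentane).
The chain contains a C≡C triple bond, so the unsaturation ending is -yne.
Choose the numbering such that numbering from this end puts the triple bond at C-2 rather than C-3.
With this numbering: the triple bond between C-2 and C-3; a chloro group at C-4.
Putting it together: 4-chloropent-2-yne.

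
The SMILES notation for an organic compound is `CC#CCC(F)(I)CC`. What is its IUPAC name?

5-fluoro-5-iodohept-2-yne

The longest chain bearing the multiple bond is 7 carbons long (heptane).
A C≡C triple bond in the chain gives the infix -yne-.
Number the chain so that numbering from this end puts the triple bond at C-2 rather than C-5.
With this numbering: the triple bond between C-2 and C-3; a fluoro group at C-5; an iodo group at C-5.
Prefixes are listed alphabetically: fluoro, iodo.
Assembling the pieces gives 5-fluoro-5-iodohept-2-yne.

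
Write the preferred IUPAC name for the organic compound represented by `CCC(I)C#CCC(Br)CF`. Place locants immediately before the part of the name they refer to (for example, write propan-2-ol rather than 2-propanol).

The longest chain bearing the multiple bond is 8 carbons long (octane).
There is one C≡C triple bond, indicated by the ending -yne.
Choose the numbering such that the substituent locant set {1,2,6} is lower than {3,7,8} at the first point of difference.
With this numbering: the triple bond between C-4 and C-5; a bromo group at C-2; a fluoro group at C-1; an iodo group at C-6.
Prefixes are listed alphabetically: bromo, fluoro, iodo.
Putting it together: 2-bromo-1-fluoro-6-iodooct-4-yne.

2-bromo-1-fluoro-6-iodooct-4-yne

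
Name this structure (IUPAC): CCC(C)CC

3-methylpentane

The longest carbon chain is 5 atoms: the parent is pentane.
Both numbering directions give the same locant set; either may be used.
This places a methyl group at C-3.
Assembling the pieces gives 3-methylpentane.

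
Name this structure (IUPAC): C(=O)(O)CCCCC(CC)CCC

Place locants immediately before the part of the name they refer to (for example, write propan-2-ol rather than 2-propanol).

6-ethylnonanoic acid

The longest carbon chain that includes the –COOH group has 9 carbons, so the parent hydride is nonane.
The highest-priority functional group is a carboxylic acid (terminal –COOH), so the name ends in -oic acid.
Choose the numbering such that the carboxylic acid carbon is C-1 by definition.
With this numbering: an ethyl group at C-6.
Putting it together: 6-ethylnonanoic acid.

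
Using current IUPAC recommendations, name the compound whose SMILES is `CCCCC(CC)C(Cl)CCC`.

4-chloro-5-ethylnonane

The longest continuous carbon chain has 9 atoms, so the parent hydride is nonane.
Number the chain so that the substituent locant set {4,5} is lower than {5,6} at the first point of difference.
That gives a chloro group at C-4; an ethyl group at C-5.
The substituents are ordered alphabetically, ignoring any di-/tri- multipliers.
Putting it together: 4-chloro-5-ethylnonane.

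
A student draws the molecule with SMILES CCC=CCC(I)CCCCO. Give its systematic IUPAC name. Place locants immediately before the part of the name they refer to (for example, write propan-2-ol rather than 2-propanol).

5-iododec-7-en-1-ol

The longest carbon chain that includes the –OH group and the multiple bond has 10 carbons, so the parent hydride is decane.
The principal characteristic group is an alcohol (–OH), named with the suffix -ol.
A C=C double bond in the chain gives the infix -ene-.
Number the chain so that numbering from this end puts the hydroxyl group at C-1 rather than C-10.
That gives the hydroxyl at C-1; the double bond between C-7 and C-8; an iodo group at C-5.
Assembling the pieces gives 5-iododec-7-en-1-ol.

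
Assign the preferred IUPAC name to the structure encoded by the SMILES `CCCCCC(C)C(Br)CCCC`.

5-bromo-6-methylundecane

The longest continuous carbon chain has 11 atoms, so the parent hydride is undecane.
The numbering direction is chosen so that the substituent locant set {5,6} is lower than {6,7} at the first point of difference.
This places a bromo group at C-5; a methyl group at C-6.
Substituent prefixes are cited in alphabetical order (multiplying prefixes like di-/tri- are ignored for ordering).
Assembling the pieces gives 5-bromo-6-methylundecane.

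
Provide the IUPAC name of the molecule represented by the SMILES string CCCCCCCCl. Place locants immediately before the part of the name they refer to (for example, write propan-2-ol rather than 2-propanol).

The longest carbon chain is 7 atoms: the parent is heptane.
Number the chain so that the substituent locant set {1} is lower than {7} at the first point of difference.
That gives a chloro group at C-1.
Assembling the pieces gives 1-chloroheptane.

1-chloroheptane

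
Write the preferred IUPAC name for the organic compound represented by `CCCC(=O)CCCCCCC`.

Counting along the main chain through the carbonyl gives 11 carbons: the parent is undecane.
A ketone (C=O on an internal carbon) is the principal characteristic group, giving the suffix -one.
Number the chain so that numbering from this end puts the carbonyl group at C-4 rather than C-8.
That gives the carbonyl at C-4.
Assembling the pieces gives undecan-4-one.

undecan-4-one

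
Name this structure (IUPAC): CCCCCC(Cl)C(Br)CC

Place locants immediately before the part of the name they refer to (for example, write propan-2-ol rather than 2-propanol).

The longest continuous carbon chain has 9 atoms, so the parent hydride is nonane.
Number the chain so that the substituent locant set {3,4} is lower than {6,7} at the first point of difference.
With this numbering: a bromo group at C-3; a chloro group at C-4.
Prefixes are listed alphabetically: bromo, chloro.
The name is 3-bromo-4-chlorononane.

3-bromo-4-chlorononane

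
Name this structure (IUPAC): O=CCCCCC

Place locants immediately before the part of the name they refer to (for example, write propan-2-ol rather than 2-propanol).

hexanal

The longest carbon chain that includes the –CHO group has 6 carbons, so the parent hydride is hexane.
The principal characteristic group is an aldehyde (terminal –CHO), named with the suffix -al.
Choose the numbering such that the aldehyde carbon is C-1 by definition.
The name is hexanal.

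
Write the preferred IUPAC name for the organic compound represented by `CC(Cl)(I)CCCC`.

The longest carbon chain is 6 atoms: the parent is hexane.
Number the chain so that the substituent locant set {2,2} is lower than {5,5} at the first point of difference.
This places a chloro group at C-2; an iodo group at C-2.
Substituent prefixes are cited in alphabetical order (multiplying prefixes like di-/tri- are ignored for ordering).
Putting it together: 2-chloro-2-iodohexane.

2-chloro-2-iodohexane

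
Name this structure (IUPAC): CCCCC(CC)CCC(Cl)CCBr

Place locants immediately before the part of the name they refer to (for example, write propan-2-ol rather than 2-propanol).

The parent chain contains 10 carbons (decane).
Choose the numbering such that the substituent locant set {1,3,6} is lower than {5,8,10} at the first point of difference.
With this numbering: a bromo group at C-1; a chloro group at C-3; an ethyl group at C-6.
Prefixes are listed alphabetically: bromo, chloro, ethyl.
The name is 1-bromo-3-chloro-6-ethyldecane.

1-bromo-3-chloro-6-ethyldecane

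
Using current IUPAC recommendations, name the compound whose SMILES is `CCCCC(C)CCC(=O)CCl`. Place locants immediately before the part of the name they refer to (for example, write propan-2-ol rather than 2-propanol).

1-chloro-5-methylnonan-2-one

Counting along the main chain through the carbonyl gives 9 carbons: the parent is nonane.
A ketone (C=O on an internal carbon) is the principal characteristic group, giving the suffix -one.
The numbering direction is chosen so that numbering from this end puts the carbonyl group at C-2 rather than C-8.
With this numbering: the carbonyl at C-2; a chloro group at C-1; a methyl group at C-5.
Prefixes are listed alphabetically: chloro, methyl.
Putting it together: 1-chloro-5-methylnonan-2-one.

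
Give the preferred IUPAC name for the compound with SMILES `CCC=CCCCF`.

Counting along the main chain through the multiple bond gives 7 carbons: the parent is heptane.
There is one C=C double bond, indicated by the ending -ene.
Number the chain so that numbering from this end puts the double bond at C-3 rather than C-4.
That gives the double bond between C-3 and C-4; a fluoro group at C-7.
The name is 7-fluorohept-3-ene.

7-fluorohept-3-ene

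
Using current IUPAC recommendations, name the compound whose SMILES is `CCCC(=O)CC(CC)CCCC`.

The longest chain bearing the carbonyl is 10 carbons long (decane).
A ketone (C=O on an internal carbon) is the principal characteristic group, giving the suffix -one.
Number the chain so that numbering from this end puts the carbonyl group at C-4 rather than C-7.
With this numbering: the carbonyl at C-4; an ethyl group at C-6.
Assembling the pieces gives 6-ethyldecan-4-one.

6-ethyldecan-4-one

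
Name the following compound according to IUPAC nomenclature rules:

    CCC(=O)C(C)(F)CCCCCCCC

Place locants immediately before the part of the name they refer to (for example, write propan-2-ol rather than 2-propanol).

The longest carbon chain that includes the carbonyl has 12 carbons, so the parent hydride is dodecane.
The highest-priority functional group is a ketone (C=O on an internal carbon), so the name ends in -one.
Number the chain so that numbering from this end puts the carbonyl group at C-3 rather than C-10.
This places the carbonyl at C-3; a fluoro group at C-4; a methyl group at C-4.
Prefixes are listed alphabetically: fluoro, methyl.
The name is 4-fluoro-4-methyldodecan-3-one.

4-fluoro-4-methyldodecan-3-one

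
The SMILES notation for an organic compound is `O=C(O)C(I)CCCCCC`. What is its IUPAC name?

The longest carbon chain that includes the –COOH group has 8 carbons, so the parent hydride is octane.
The principal characteristic group is a carboxylic acid (terminal –COOH), named with the suffix -oic acid.
Choose the numbering such that the carboxylic acid carbon is C-1 by definition.
With this numbering: an iodo group at C-2.
Putting it together: 2-iodooctanoic acid.

2-iodooctanoic acid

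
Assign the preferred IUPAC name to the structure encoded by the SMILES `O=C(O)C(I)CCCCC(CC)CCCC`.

The longest chain bearing the –COOH group is 11 carbons long (undecane).
A carboxylic acid (terminal –COOH) is the principal characteristic group, giving the suffix -oic acid.
Number the chain so that the carboxylic acid carbon is C-1 by definition.
That gives an ethyl group at C-7; an iodo group at C-2.
The substituents are ordered alphabetically, ignoring any di-/tri- multipliers.
Putting it together: 7-ethyl-2-iodoundecanoic acid.

7-ethyl-2-iodoundecanoic acid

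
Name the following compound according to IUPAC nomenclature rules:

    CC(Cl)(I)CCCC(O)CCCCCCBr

12-bromo-2-chloro-2-iodododecan-6-ol

Counting along the main chain through the –OH group gives 12 carbons: the parent is dodecane.
An alcohol (–OH) is the principal characteristic group, giving the suffix -ol.
The numbering direction is chosen so that numbering from this end puts the hydroxyl group at C-6 rather than C-7.
This places the hydroxyl at C-6; a bromo group at C-12; a chloro group at C-2; an iodo group at C-2.
The substituents are ordered alphabetically, ignoring any di-/tri- multipliers.
The name is 12-bromo-2-chloro-2-iodododecan-6-ol.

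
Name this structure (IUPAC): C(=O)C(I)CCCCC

2-iodoheptanal

The longest chain bearing the –CHO group is 7 carbons long (heptane).
The highest-priority functional group is an aldehyde (terminal –CHO), so the name ends in -al.
The numbering direction is chosen so that the aldehyde carbon is C-1 by definition.
That gives an iodo group at C-2.
The name is 2-iodoheptanal.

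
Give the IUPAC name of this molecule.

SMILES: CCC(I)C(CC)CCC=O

Counting along the main chain through the –CHO group gives 7 carbons: the parent is heptane.
The principal characteristic group is an aldehyde (terminal –CHO), named with the suffix -al.
Number the chain so that the aldehyde carbon is C-1 by definition.
That gives an ethyl group at C-4; an iodo group at C-5.
Substituent prefixes are cited in alphabetical order (multiplying prefixes like di-/tri- are ignored for ordering).
Putting it together: 4-ethyl-5-iodoheptanal.

4-ethyl-5-iodoheptanal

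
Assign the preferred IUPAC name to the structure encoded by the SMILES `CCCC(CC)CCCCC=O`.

6-ethylnonanal

The longest carbon chain that includes the –CHO group has 9 carbons, so the parent hydride is nonane.
An aldehyde (terminal –CHO) is the principal characteristic group, giving the suffix -al.
The numbering direction is chosen so that the aldehyde carbon is C-1 by definition.
This places an ethyl group at C-6.
Putting it together: 6-ethylnonanal.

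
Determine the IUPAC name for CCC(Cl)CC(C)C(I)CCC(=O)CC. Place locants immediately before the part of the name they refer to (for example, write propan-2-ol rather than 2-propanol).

The longest carbon chain that includes the carbonyl has 11 carbons, so the parent hydride is undecane.
The principal characteristic group is a ketone (C=O on an internal carbon), named with the suffix -one.
The numbering direction is chosen so that numbering from this end puts the carbonyl group at C-3 rather than C-9.
With this numbering: the carbonyl at C-3; a chloro group at C-9; an iodo group at C-6; a methyl group at C-7.
Substituent prefixes are cited in alphabetical order (multiplying prefixes like di-/tri- are ignored for ordering).
Putting it together: 9-chloro-6-iodo-7-methylundecan-3-one.

9-chloro-6-iodo-7-methylundecan-3-one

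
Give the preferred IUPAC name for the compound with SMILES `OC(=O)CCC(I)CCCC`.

4-iodooctanoic acid

The longest carbon chain that includes the –COOH group has 8 carbons, so the parent hydride is octane.
A carboxylic acid (terminal –COOH) is the principal characteristic group, giving the suffix -oic acid.
Choose the numbering such that the carboxylic acid carbon is C-1 by definition.
That gives an iodo group at C-4.
Assembling the pieces gives 4-iodooctanoic acid.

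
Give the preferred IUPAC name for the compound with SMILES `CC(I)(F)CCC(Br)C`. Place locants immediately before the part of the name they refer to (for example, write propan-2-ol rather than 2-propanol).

5-bromo-2-fluoro-2-iodohexane

The longest continuous carbon chain has 6 atoms, so the parent hydride is hexane.
The numbering direction is chosen so that the substituent locant set {2,2,5} is lower than {2,5,5} at the first point of difference.
This places a bromo group at C-5; a fluoro group at C-2; an iodo group at C-2.
Substituent prefixes are cited in alphabetical order (multiplying prefixes like di-/tri- are ignored for ordering).
Putting it together: 5-bromo-2-fluoro-2-iodohexane.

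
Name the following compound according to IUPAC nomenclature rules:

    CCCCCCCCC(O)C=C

undec-1-en-3-ol

The longest chain bearing the –OH group and the multiple bond is 11 carbons long (undecane).
The highest-priority functional group is an alcohol (–OH), so the name ends in -ol.
The chain contains a C=C double bond, so the unsaturation ending is -ene.
The numbering direction is chosen so that numbering from this end puts the hydroxyl group at C-3 rather than C-9.
This places the hydroxyl at C-3; the double bond between C-1 and C-2.
Putting it together: undec-1-en-3-ol.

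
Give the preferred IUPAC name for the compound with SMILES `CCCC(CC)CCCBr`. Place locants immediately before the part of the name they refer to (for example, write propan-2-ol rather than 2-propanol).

The parent chain contains 7 carbons (heptane).
Number the chain so that the substituent locant set {1,4} is lower than {4,7} at the first point of difference.
With this numbering: a bromo group at C-1; an ethyl group at C-4.
Prefixes are listed alphabetically: bromo, ethyl.
The name is 1-bromo-4-ethylheptane.

1-bromo-4-ethylheptane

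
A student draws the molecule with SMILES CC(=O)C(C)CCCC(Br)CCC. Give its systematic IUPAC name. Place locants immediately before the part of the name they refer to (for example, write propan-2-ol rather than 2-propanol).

The longest chain bearing the carbonyl is 10 carbons long (decane).
The highest-priority functional group is a ketone (C=O on an internal carbon), so the name ends in -one.
Choose the numbering such that numbering from this end puts the carbonyl group at C-2 rather than C-9.
That gives the carbonyl at C-2; a bromo group at C-7; a methyl group at C-3.
The substituents are ordered alphabetically, ignoring any di-/tri- multipliers.
The name is 7-bromo-3-methyldecan-2-one.

7-bromo-3-methyldecan-2-one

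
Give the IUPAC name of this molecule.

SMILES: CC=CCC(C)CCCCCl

The longest chain bearing the multiple bond is 9 carbons long (nonane).
There is one C=C double bond, indicated by the ending -ene.
The numbering direction is chosen so that numbering from this end puts the double bond at C-2 rather than C-7.
That gives the double bond between C-2 and C-3; a chloro group at C-9; a methyl group at C-5.
Prefixes are listed alphabetically: chloro, methyl.
Assembling the pieces gives 9-chloro-5-methylnon-2-ene.

9-chloro-5-methylnon-2-ene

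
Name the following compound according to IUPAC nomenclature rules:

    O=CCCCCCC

The longest chain bearing the –CHO group is 7 carbons long (heptane).
The principal characteristic group is an aldehyde (terminal –CHO), named with the suffix -al.
Choose the numbering such that the aldehyde carbon is C-1 by definition.
The name is heptanal.

heptanal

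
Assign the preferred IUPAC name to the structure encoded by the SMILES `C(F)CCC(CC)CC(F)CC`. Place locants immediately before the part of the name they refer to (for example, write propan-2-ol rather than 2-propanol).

The longest carbon chain is 8 atoms: the parent is octane.
Choose the numbering such that the substituent locant set {1,4,6} is lower than {3,5,8} at the first point of difference.
With this numbering: an ethyl group at C-4; fluoro groups at C-1 and C-6.
Substituent prefixes are cited in alphabetical order (multiplying prefixes like di-/tri- are ignored for ordering).
Assembling the pieces gives 4-ethyl-1,6-difluorooctane.

4-ethyl-1,6-difluorooctane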